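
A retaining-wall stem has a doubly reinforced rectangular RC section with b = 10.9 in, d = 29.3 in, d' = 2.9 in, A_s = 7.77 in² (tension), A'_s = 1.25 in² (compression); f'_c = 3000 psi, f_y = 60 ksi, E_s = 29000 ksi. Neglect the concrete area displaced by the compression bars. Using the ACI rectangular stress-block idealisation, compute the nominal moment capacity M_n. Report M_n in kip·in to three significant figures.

M_n ≈ 10700 kip·in

Assume both steels yield.
a = (A_s − A'_s) f_y/(0.85 f'_c b) = (7.77 − 1.25) × 60/(0.85 × 3 × 10.9) = 14.074 in.
c = a/β₁ = 14.074/0.85 = 16.558 in; ε'_s = 0.003(c − d')/c = 0.0025 ≥ ε_y = 0.0021, so the compression steel yields.
M_n = (A_s − A'_s) f_y (d − a/2) + A'_s f_y (d − d') = 391.2 × (29.3 − 7.037) + 75 × (29.3 − 2.9) = 8709.3 + 1980.0 = 10689.3 kip·in.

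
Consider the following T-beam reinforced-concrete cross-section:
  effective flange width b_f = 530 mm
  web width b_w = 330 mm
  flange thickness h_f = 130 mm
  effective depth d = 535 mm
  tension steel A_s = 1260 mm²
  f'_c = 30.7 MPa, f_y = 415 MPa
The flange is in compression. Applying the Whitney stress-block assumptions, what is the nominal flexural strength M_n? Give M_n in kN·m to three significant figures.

M_n ≈ 270 kN·m

Tension: T = A_s f_y = 1260 × 415 = 522900 N.
Try a within the flange: a = T/(0.85 f'_c b_f) = 522900/(0.85 × 30.7 × 530) = 37.81 mm.
Since a = 37.81 ≤ h_f = 130 mm, the stress block lies entirely in the flange; analyse as a rectangular beam of width b_f.
M_n = T(d − a/2) = 522900 × (535 − 18.905) = 269.87 × 10⁶ N·mm.
M_n = 269.87 kN·m.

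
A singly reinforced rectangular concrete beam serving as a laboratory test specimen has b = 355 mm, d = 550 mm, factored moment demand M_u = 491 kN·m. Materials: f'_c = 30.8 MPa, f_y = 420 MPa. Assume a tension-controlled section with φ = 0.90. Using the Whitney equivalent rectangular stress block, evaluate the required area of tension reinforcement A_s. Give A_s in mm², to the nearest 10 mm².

M_n = M_u/φ = 491/0.90 = 545.556 kN·m.
With M_n = 0.85 f'_c a b (d − a/2), solve the quadratic for a:
a = d − √(d² − 2M_n/(0.85 f'_c b)) = 550 − √(550² − 2 × 545.556×10⁶/(0.85 × 30.8 × 355)) = 119.77 mm.
A_s = 0.85 f'_c a b / f_y = 0.85 × 30.8 × 119.77 × 355 / 420 = 2650.3 mm².

A_s ≈ 2650 mm²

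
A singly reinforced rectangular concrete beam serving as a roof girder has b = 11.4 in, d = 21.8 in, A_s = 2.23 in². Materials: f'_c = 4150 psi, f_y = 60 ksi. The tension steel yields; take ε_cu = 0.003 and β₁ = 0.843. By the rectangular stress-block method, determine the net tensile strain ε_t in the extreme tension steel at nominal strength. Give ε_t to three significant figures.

ε_t ≈ 0.0136

a = A_s f_y/(0.85 f'_c b) = 3.327 in.
β₁ = 0.843, so c = a/β₁ = 3.327/0.843 = 3.947 in.
From the linear strain diagram with ε_cu = 0.003: ε_t = 0.003 (d − c)/c = 0.003 × (21.8 − 3.947)/3.947 = 0.0136.
Since ε_t ≥ 0.005, the section is tension-controlled.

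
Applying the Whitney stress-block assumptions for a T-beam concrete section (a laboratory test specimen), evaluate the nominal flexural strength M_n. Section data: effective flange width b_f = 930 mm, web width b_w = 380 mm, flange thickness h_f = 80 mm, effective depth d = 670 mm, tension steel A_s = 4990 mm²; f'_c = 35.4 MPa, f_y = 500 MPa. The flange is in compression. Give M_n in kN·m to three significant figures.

M_n ≈ 1560 kN·m

Tension: T = A_s f_y = 4990 × 500 = 2495000 N.
Try a within the flange: a = T/(0.85 f'_c b_f) = 2495000/(0.85 × 35.4 × 930) = 89.16 mm.
a = 89.16 > h_f = 80 mm: the block extends into the web. Split into flange-overhang and web parts.
C_f = 0.85 f'_c (b_f − b_w) h_f = 0.85 × 35.4 × (930 − 380) × 80 = 1323960 N.
Remaining web compression depth: a_w = (T − C_f)/(0.85 f'_c b_w) = (2495000 − 1323960)/(0.85 × 35.4 × 380) = 102.42 mm.
M_n = C_f(d − h_f/2) + (T − C_f)(d − a_w/2) = 1323960 × (670 − 40) + 1171040 × (670 − 51.21) = 834.09 + 724.63 = 1558.72 × 10⁶ N·mm.
M_n = 1558.72 kN·m.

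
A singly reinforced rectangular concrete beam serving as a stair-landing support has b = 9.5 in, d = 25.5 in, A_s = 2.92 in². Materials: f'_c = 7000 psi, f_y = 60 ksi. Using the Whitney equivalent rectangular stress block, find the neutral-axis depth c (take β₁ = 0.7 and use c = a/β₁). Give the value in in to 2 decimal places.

T = A_s f_y = 2.92 × 60 = 175.2 kips.
a = T/(0.85 f'_c b) = 175.2/(0.85 × 7 × 9.5) = 3.0995 in.
With β₁ = 0.7, c = a/β₁ = 3.0995/0.7 = 4.43 in.

c ≈ 4.43 in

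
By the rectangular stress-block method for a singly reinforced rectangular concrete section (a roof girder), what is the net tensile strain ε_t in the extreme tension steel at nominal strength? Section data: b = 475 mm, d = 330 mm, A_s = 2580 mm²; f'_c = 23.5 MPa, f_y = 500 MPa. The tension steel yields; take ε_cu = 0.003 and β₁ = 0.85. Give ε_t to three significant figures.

ε_t ≈ 0.00319

a = A_s f_y/(0.85 f'_c b) = 135.96 mm.
β₁ = 0.85, so c = a/β₁ = 135.96/0.85 = 159.95 mm.
From the linear strain diagram with ε_cu = 0.003: ε_t = 0.003 (d − c)/c = 0.003 × (330 − 159.95)/159.95 = 0.00319.
ε_t < 0.004 — the section is over-reinforced for flexure under ACI limits.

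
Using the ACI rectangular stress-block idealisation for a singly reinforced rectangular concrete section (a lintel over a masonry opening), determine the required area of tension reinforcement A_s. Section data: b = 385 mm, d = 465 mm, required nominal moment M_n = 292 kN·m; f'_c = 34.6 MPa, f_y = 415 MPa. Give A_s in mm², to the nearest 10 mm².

With M_n = 0.85 f'_c a b (d − a/2), solve the quadratic for a:
a = d − √(d² − 2M_n/(0.85 f'_c b)) = 465 − √(465² − 2 × 292×10⁶/(0.85 × 34.6 × 385)) = 59.23 mm.
A_s = 0.85 f'_c a b / f_y = 0.85 × 34.6 × 59.23 × 385 / 415 = 1616.0 mm².

A_s ≈ 1620 mm²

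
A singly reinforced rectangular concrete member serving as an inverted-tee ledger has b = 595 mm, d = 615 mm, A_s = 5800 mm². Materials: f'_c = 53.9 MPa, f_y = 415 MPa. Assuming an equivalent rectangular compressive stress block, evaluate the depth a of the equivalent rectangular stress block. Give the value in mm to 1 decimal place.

a ≈ 88.3 mm

T = A_s f_y = 5800 × 415 = 2407000 N = 2407 kN.
Setting C = 0.85 f'_c a b equal to T: a = 2407000/(0.85 × 53.9 × 595) = 88.3 mm.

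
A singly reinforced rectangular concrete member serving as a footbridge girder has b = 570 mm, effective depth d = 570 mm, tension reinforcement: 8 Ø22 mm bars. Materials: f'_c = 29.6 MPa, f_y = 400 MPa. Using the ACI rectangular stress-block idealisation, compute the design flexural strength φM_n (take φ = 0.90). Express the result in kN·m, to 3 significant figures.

φM_n ≈ 577 kN·m

A_s = 8 × 380 = 3040 mm².
T = A_s f_y = 3040 × 400 = 1216000 N = 1216 kN.
From C = T: a = T/(0.85 f'_c b) = 1216000/(0.85 × 29.6 × 570) = 84.79 mm.
M_n = T(d − a/2) = 1216 kN × (570 − 42.395) mm = 641.57 kN·m.
φM_n = 0.90 × 641.57 = 577.41 kN·m.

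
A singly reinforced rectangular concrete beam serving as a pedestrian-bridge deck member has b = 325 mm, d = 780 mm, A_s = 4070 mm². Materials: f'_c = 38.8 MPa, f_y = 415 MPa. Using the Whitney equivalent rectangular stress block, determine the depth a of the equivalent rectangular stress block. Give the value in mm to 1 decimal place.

a ≈ 157.6 mm

T = A_s f_y = 4070 × 415 = 1689050 N = 1689.05 kN.
Setting C = 0.85 f'_c a b equal to T: a = 1689050/(0.85 × 38.8 × 325) = 157.6 mm.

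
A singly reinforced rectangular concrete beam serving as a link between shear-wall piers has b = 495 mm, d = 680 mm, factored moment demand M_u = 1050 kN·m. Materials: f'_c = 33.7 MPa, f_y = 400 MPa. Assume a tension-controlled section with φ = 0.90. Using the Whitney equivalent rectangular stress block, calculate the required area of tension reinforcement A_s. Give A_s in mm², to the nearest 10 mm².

M_n = M_u/φ = 1050/0.90 = 1166.67 kN·m.
With M_n = 0.85 f'_c a b (d − a/2), solve the quadratic for a:
a = d − √(d² − 2M_n/(0.85 f'_c b)) = 680 − √(680² − 2 × 1166.67×10⁶/(0.85 × 33.7 × 495)) = 134.25 mm.
A_s = 0.85 f'_c a b / f_y = 0.85 × 33.7 × 134.25 × 495 / 400 = 4758.9 mm².

A_s ≈ 4760 mm²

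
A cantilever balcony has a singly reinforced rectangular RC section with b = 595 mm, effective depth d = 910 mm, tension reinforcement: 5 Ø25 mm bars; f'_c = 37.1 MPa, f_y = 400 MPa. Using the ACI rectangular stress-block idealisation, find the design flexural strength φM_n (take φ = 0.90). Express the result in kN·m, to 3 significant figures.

A_s = 5 × 491 = 2455 mm².
T = A_s f_y = 2455 × 400 = 982000 N = 982 kN.
From C = T: a = T/(0.85 f'_c b) = 982000/(0.85 × 37.1 × 595) = 52.34 mm.
M_n = T(d − a/2) = 982 kN × (910 − 26.17) mm = 867.92 kN·m.
φM_n = 0.90 × 867.92 = 781.13 kN·m.

φM_n ≈ 781 kN·m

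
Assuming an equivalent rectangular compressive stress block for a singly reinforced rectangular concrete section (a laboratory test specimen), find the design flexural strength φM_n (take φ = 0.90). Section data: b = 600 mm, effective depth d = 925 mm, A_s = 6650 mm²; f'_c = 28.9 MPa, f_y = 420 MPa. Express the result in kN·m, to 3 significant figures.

φM_n ≈ 2090 kN·m

T = A_s f_y = 6650 × 420 = 2793000 N = 2793 kN.
From C = T: a = T/(0.85 f'_c b) = 2793000/(0.85 × 28.9 × 600) = 189.50 mm.
M_n = T(d − a/2) = 2793 kN × (925 − 94.75) mm = 2318.89 kN·m.
φM_n = 0.90 × 2318.89 = 2087.00 kN·m.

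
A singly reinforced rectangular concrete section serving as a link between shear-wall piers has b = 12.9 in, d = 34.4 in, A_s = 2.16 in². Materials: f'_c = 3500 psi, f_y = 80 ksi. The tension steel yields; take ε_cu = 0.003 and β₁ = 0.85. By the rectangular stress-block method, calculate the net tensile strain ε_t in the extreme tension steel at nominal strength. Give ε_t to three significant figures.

ε_t ≈ 0.0165

a = A_s f_y/(0.85 f'_c b) = 4.503 in.
β₁ = 0.85, so c = a/β₁ = 4.503/0.85 = 5.298 in.
From the linear strain diagram with ε_cu = 0.003: ε_t = 0.003 (d − c)/c = 0.003 × (34.4 − 5.298)/5.298 = 0.0165.
Since ε_t ≥ 0.005, the section is tension-controlled.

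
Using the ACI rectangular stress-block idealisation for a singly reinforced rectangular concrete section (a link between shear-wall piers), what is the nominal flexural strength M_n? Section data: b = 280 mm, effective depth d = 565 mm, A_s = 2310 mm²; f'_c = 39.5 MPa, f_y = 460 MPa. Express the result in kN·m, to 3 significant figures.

M_n ≈ 540 kN·m

T = A_s f_y = 2310 × 460 = 1062600 N = 1062.6 kN.
From C = T: a = T/(0.85 f'_c b) = 1062600/(0.85 × 39.5 × 280) = 113.03 mm.
M_n = T(d − a/2) = 1062.6 kN × (565 − 56.515) mm = 540.32 kN·m.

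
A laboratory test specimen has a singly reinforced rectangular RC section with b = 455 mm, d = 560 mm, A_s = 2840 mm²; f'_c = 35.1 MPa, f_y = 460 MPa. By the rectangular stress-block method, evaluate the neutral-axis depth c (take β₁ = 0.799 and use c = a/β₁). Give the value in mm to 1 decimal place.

T = A_s f_y = 2840 × 460 = 1306400 N = 1306.4 kN.
Setting C = 0.85 f'_c a b equal to T: a = 1306400/(0.85 × 35.1 × 455) = 96.236 mm.
With β₁ = 0.799, c = a/β₁ = 96.236/0.799 = 120.4 mm.

c ≈ 120.4 mm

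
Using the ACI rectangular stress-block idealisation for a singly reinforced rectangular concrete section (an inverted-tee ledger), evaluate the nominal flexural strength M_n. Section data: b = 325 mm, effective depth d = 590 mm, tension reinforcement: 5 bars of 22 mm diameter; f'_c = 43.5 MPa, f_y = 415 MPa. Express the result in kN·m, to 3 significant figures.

A_s = 5 × 380 = 1900 mm².
T = A_s f_y = 1900 × 415 = 788500 N = 788.5 kN.
From C = T: a = T/(0.85 f'_c b) = 788500/(0.85 × 43.5 × 325) = 65.62 mm.
M_n = T(d − a/2) = 788.5 kN × (590 − 32.81) mm = 439.34 kN·m.

M_n ≈ 439 kN·m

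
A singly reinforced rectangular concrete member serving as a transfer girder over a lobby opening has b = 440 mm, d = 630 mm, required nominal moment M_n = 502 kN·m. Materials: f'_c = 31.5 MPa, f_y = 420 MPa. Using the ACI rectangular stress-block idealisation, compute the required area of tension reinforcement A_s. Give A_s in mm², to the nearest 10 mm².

With M_n = 0.85 f'_c a b (d − a/2), solve the quadratic for a:
a = d − √(d² − 2M_n/(0.85 f'_c b)) = 630 − √(630² − 2 × 502×10⁶/(0.85 × 31.5 × 440)) = 71.72 mm.
A_s = 0.85 f'_c a b / f_y = 0.85 × 31.5 × 71.72 × 440 / 420 = 2011.7 mm².

A_s ≈ 2010 mm²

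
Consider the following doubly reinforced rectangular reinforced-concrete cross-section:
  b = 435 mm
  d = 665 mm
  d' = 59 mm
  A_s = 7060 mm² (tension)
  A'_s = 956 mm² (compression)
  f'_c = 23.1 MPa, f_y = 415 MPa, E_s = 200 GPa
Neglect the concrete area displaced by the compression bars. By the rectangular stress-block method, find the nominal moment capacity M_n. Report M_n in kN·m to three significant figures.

Assume both tension and compression steel yield.
Net tension couple steel: A_s − A'_s = 6104 mm².
a = (A_s − A'_s) f_y / (0.85 f'_c b) = 2533160/(0.85 × 23.1 × 435) = 296.58 mm.
c = a/β₁ = 296.58/0.85 = 348.92 mm; ε'_s = 0.003(c − d')/c = 0.0025 ≥ f_y/E_s = 0.0021, so compression steel does yield.
M_n = (A_s − A'_s) f_y (d − a/2) + A'_s f_y (d − d') = [2533160 × (665 − 148.29) + 396740 × (665 − 59)] × 10⁻⁶ = 1308.91 + 240.42 = 1549.33 kN·m.

M_n ≈ 1550 kN·m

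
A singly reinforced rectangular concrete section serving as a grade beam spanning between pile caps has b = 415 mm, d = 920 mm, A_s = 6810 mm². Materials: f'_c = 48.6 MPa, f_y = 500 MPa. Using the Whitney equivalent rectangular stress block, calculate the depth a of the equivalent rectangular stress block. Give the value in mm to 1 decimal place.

T = A_s f_y = 6810 × 500 = 3405000 N = 3405 kN.
Setting C = 0.85 f'_c a b equal to T: a = 3405000/(0.85 × 48.6 × 415) = 198.6 mm.

a ≈ 198.6 mm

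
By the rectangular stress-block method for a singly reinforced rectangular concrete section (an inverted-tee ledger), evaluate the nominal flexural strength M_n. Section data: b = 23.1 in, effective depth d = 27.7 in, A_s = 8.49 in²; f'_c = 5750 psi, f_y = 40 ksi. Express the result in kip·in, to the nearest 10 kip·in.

T = A_s f_y = 8.49 × 40 = 339.6 kips.
a = T/(0.85 f'_c b) = 339.6/(0.85 × 5.75 × 23.1) = 3.008 in.
M_n = T(d − a/2) = 339.6 × (27.7 − 1.504) = 8896.2 kip·in.

M_n ≈ 8900 kip·in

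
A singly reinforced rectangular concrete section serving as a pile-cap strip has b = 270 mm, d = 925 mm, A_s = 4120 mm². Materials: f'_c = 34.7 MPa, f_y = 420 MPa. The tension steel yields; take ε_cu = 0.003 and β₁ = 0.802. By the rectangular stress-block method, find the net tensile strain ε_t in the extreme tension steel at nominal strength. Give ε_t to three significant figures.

ε_t ≈ 0.00724

a = A_s f_y/(0.85 f'_c b) = 217.29 mm.
β₁ = 0.802, so c = a/β₁ = 217.29/0.802 = 270.94 mm.
From the linear strain diagram with ε_cu = 0.003: ε_t = 0.003 (d − c)/c = 0.003 × (925 − 270.94)/270.94 = 0.00724.
Since ε_t ≥ 0.005, the section is tension-controlled.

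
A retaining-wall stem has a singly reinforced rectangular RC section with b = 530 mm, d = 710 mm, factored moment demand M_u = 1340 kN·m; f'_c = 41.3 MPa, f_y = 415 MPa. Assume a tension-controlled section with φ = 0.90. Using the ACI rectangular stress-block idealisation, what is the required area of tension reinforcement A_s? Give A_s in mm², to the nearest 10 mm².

A_s ≈ 5530 mm²

M_n = M_u/φ = 1340/0.90 = 1488.89 kN·m.
With M_n = 0.85 f'_c a b (d − a/2), solve the quadratic for a:
a = d − √(d² − 2M_n/(0.85 f'_c b)) = 710 − √(710² − 2 × 1488.89×10⁶/(0.85 × 41.3 × 530)) = 123.44 mm.
A_s = 0.85 f'_c a b / f_y = 0.85 × 41.3 × 123.44 × 530 / 415 = 5534.2 mm².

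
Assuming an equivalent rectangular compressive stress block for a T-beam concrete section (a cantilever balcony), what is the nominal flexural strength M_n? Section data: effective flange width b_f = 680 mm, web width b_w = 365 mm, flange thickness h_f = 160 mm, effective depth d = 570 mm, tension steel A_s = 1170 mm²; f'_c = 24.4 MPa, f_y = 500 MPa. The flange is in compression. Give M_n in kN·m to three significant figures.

Tension: T = A_s f_y = 1170 × 500 = 585000 N.
Try a within the flange: a = T/(0.85 f'_c b_f) = 585000/(0.85 × 24.4 × 680) = 41.48 mm.
Since a = 41.48 ≤ h_f = 160 mm, the stress block lies entirely in the flange; analyse as a rectangular beam of width b_f.
M_n = T(d − a/2) = 585000 × (570 − 20.74) = 321.32 × 10⁶ N·mm.
M_n = 321.32 kN·m.

M_n ≈ 321 kN·m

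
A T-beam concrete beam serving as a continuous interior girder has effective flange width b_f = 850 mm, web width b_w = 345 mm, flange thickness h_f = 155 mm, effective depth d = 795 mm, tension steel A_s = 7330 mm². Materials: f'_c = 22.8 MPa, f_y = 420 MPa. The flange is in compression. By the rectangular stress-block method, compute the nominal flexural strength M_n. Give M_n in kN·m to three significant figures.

M_n ≈ 2150 kN·m

Tension: T = A_s f_y = 7330 × 420 = 3078600 N.
Try a within the flange: a = T/(0.85 f'_c b_f) = 3078600/(0.85 × 22.8 × 850) = 186.89 mm.
a = 186.89 > h_f = 155 mm: the block extends into the web. Split into flange-overhang and web parts.
C_f = 0.85 f'_c (b_f − b_w) h_f = 0.85 × 22.8 × (850 − 345) × 155 = 1516970 N.
Remaining web compression depth: a_w = (T − C_f)/(0.85 f'_c b_w) = (3078600 − 1516970)/(0.85 × 22.8 × 345) = 233.56 mm.
M_n = C_f(d − h_f/2) + (T − C_f)(d − a_w/2) = 1516970 × (795 − 77.5) + 1561630 × (795 − 116.78) = 1088.43 + 1059.13 = 2147.56 × 10⁶ N·mm.
M_n = 2147.56 kN·m.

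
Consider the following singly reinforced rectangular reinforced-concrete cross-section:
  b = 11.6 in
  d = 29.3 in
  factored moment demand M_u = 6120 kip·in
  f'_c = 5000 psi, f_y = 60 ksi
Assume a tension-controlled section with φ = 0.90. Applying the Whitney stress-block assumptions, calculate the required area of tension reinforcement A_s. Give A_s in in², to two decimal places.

A_s ≈ 4.24 in²

M_n = M_u/φ = 6120/0.90 = 6800 kip·in.
From M_n = 0.85 f'_c a b (d − a/2):
a = d − √(d² − 2M_n/(0.85 f'_c b)) = 29.3 − √(29.3² − 2 × 6800/(0.85 × 5 × 11.6)) = 5.162 in.
A_s = 0.85 f'_c a b / f_y = 0.85 × 5 × 5.162 × 11.6 / 60 = 4.241 in².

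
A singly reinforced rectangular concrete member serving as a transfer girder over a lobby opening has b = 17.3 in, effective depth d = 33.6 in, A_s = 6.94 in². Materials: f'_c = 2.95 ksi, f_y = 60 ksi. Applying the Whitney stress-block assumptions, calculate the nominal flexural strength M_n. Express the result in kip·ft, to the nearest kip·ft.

M_n ≈ 999 kip·ft

T = A_s f_y = 6.94 × 60 = 416.4 kips.
a = T/(0.85 f'_c b) = 416.4/(0.85 × 2.95 × 17.3) = 9.599 in.
M_n = T(d − a/2) = 416.4 × (33.6 − 4.7995) = 11992.5 kip·in = 11992.5/12 = 999.38 kip·ft.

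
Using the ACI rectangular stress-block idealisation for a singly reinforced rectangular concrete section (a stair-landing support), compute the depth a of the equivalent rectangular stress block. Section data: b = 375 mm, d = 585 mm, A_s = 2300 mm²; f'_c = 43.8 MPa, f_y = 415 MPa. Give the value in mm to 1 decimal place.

T = A_s f_y = 2300 × 415 = 954500 N = 954.5 kN.
Setting C = 0.85 f'_c a b equal to T: a = 954500/(0.85 × 43.8 × 375) = 68.4 mm.

a ≈ 68.4 mm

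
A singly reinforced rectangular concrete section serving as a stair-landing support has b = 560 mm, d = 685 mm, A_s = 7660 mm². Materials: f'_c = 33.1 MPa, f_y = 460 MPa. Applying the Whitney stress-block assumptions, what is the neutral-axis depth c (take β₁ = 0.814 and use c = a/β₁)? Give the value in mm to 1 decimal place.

T = A_s f_y = 7660 × 460 = 3523600 N = 3523.6 kN.
Setting C = 0.85 f'_c a b equal to T: a = 3523600/(0.85 × 33.1 × 560) = 223.641 mm.
With β₁ = 0.814, c = a/β₁ = 223.641/0.814 = 274.7 mm.

c ≈ 274.7 mm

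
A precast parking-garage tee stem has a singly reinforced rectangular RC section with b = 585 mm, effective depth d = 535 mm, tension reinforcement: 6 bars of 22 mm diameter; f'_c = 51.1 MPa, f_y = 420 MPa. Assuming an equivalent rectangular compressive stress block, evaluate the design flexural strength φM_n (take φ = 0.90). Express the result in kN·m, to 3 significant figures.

φM_n ≈ 445 kN·m

A_s = 6 × 380 = 2280 mm².
T = A_s f_y = 2280 × 420 = 957600 N = 957.6 kN.
From C = T: a = T/(0.85 f'_c b) = 957600/(0.85 × 51.1 × 585) = 37.69 mm.
M_n = T(d − a/2) = 957.6 kN × (535 − 18.845) mm = 494.27 kN·m.
φM_n = 0.90 × 494.27 = 444.84 kN·m.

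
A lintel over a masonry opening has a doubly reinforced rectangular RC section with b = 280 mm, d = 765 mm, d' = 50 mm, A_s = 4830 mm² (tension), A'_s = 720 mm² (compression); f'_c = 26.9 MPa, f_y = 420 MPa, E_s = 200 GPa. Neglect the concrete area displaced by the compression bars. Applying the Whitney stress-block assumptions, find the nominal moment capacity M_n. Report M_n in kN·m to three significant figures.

M_n ≈ 1300 kN·m

Assume both tension and compression steel yield.
Net tension couple steel: A_s − A'_s = 4110 mm².
a = (A_s − A'_s) f_y / (0.85 f'_c b) = 1726200/(0.85 × 26.9 × 280) = 269.63 mm.
c = a/β₁ = 269.63/0.85 = 317.21 mm; ε'_s = 0.003(c − d')/c = 0.0025 ≥ f_y/E_s = 0.0021, so compression steel does yield.
M_n = (A_s − A'_s) f_y (d − a/2) + A'_s f_y (d − d') = [1726200 × (765 − 134.815) + 302400 × (765 − 50)] × 10⁻⁶ = 1087.83 + 216.22 = 1304.05 kN·m.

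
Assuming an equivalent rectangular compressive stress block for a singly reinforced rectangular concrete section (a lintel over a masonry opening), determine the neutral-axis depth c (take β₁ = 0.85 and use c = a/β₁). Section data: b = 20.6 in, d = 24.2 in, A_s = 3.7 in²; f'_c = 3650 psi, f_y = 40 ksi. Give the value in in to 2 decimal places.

T = A_s f_y = 3.7 × 40 = 148 kips.
a = T/(0.85 f'_c b) = 148/(0.85 × 3.65 × 20.6) = 2.3157 in.
With β₁ = 0.85, c = a/β₁ = 2.3157/0.85 = 2.72 in.

c ≈ 2.72 in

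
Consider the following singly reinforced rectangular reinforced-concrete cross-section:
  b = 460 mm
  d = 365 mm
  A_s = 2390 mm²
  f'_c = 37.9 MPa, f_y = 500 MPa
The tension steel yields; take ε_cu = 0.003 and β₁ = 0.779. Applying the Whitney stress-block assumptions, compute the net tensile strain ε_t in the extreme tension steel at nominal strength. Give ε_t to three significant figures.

ε_t ≈ 0.00758

a = A_s f_y/(0.85 f'_c b) = 80.64 mm.
β₁ = 0.779, so c = a/β₁ = 80.64/0.779 = 103.52 mm.
From the linear strain diagram with ε_cu = 0.003: ε_t = 0.003 (d − c)/c = 0.003 × (365 − 103.52)/103.52 = 0.00758.
Since ε_t ≥ 0.005, the section is tension-controlled.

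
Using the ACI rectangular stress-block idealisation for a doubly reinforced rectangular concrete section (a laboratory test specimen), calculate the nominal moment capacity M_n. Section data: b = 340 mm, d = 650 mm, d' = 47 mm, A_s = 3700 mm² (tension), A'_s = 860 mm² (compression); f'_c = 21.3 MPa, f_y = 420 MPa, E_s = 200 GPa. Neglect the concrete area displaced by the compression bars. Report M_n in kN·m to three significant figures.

M_n ≈ 878 kN·m

Assume both tension and compression steel yield.
Net tension couple steel: A_s − A'_s = 2840 mm².
a = (A_s − A'_s) f_y / (0.85 f'_c b) = 1192800/(0.85 × 21.3 × 340) = 193.77 mm.
c = a/β₁ = 193.77/0.85 = 227.96 mm; ε'_s = 0.003(c − d')/c = 0.0024 ≥ f_y/E_s = 0.0021, so compression steel does yield.
M_n = (A_s − A'_s) f_y (d − a/2) + A'_s f_y (d − d') = [1192800 × (650 − 96.885) + 361200 × (650 − 47)] × 10⁻⁶ = 659.76 + 217.80 = 877.56 kN·m.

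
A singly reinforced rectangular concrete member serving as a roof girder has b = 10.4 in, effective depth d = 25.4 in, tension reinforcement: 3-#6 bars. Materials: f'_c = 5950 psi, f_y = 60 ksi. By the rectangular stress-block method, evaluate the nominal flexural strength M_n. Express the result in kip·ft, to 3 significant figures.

A_s = 3 × 0.44 = 1.32 in².
T = A_s f_y = 1.32 × 60 = 79.2 kips.
a = T/(0.85 f'_c b) = 79.2/(0.85 × 5.95 × 10.4) = 1.506 in.
M_n = T(d − a/2) = 79.2 × (25.4 − 0.753) = 1952.0 kip·in = 1952.0/12 = 162.67 kip·ft.

M_n ≈ 163 kip·ft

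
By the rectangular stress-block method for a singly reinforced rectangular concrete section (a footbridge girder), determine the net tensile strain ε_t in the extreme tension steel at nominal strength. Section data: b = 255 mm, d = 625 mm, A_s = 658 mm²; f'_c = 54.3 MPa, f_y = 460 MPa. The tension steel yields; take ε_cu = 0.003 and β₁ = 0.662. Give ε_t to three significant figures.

a = A_s f_y/(0.85 f'_c b) = 25.72 mm.
β₁ = 0.662, so c = a/β₁ = 25.72/0.662 = 38.85 mm.
From the linear strain diagram with ε_cu = 0.003: ε_t = 0.003 (d − c)/c = 0.003 × (625 − 38.85)/38.85 = 0.0453.
Since ε_t ≥ 0.005, the section is tension-controlled.

ε_t ≈ 0.0453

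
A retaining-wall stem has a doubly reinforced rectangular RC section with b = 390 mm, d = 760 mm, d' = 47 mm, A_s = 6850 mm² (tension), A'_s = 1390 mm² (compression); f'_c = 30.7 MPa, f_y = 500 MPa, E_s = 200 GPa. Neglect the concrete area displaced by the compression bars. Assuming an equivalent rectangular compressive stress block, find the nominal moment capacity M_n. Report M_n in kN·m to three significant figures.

M_n ≈ 2200 kN·m

Assume both tension and compression steel yield.
Net tension couple steel: A_s − A'_s = 5460 mm².
a = (A_s − A'_s) f_y / (0.85 f'_c b) = 2730000/(0.85 × 30.7 × 390) = 268.25 mm.
c = a/β₁ = 268.25/0.831 = 322.80 mm; ε'_s = 0.003(c − d')/c = 0.0026 ≥ f_y/E_s = 0.0025, so compression steel does yield.
M_n = (A_s − A'_s) f_y (d − a/2) + A'_s f_y (d − d') = [2730000 × (760 − 134.125) + 695000 × (760 − 47)] × 10⁻⁶ = 1708.64 + 495.54 = 2204.18 kN·m.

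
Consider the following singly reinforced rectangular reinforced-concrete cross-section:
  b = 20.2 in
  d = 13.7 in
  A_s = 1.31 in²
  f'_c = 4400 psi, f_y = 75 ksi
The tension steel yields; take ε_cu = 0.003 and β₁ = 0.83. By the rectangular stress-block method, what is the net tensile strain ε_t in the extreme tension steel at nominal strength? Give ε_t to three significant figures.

a = A_s f_y/(0.85 f'_c b) = 1.300 in.
β₁ = 0.83, so c = a/β₁ = 1.300/0.83 = 1.566 in.
From the linear strain diagram with ε_cu = 0.003: ε_t = 0.003 (d − c)/c = 0.003 × (13.7 − 1.566)/1.566 = 0.0232.
Since ε_t ≥ 0.005, the section is tension-controlled.

ε_t ≈ 0.0232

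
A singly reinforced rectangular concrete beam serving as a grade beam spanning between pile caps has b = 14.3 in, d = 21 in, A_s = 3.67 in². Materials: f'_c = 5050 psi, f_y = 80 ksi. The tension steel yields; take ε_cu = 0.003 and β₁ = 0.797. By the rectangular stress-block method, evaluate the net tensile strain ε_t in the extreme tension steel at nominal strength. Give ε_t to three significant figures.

a = A_s f_y/(0.85 f'_c b) = 4.783 in.
β₁ = 0.797, so c = a/β₁ = 4.783/0.797 = 6.001 in.
From the linear strain diagram with ε_cu = 0.003: ε_t = 0.003 (d − c)/c = 0.003 × (21 − 6.001)/6.001 = 0.00750.
Since ε_t ≥ 0.005, the section is tension-controlled.

ε_t ≈ 0.00750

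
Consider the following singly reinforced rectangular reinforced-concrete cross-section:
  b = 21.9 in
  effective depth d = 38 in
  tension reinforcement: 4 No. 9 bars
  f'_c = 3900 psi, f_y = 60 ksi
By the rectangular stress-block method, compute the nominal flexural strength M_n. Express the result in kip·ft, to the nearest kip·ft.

M_n ≈ 727 kip·ft

A_s = 4 × 1 = 4 in².
T = A_s f_y = 4 × 60 = 240 kips.
a = T/(0.85 f'_c b) = 240/(0.85 × 3.9 × 21.9) = 3.306 in.
M_n = T(d − a/2) = 240 × (38 − 1.653) = 8723.3 kip·in = 8723.3/12 = 726.94 kip·ft.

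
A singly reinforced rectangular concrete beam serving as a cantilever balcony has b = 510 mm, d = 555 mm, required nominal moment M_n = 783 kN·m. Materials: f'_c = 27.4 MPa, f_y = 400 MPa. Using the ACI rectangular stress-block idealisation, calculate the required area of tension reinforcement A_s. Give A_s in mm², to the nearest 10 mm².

With M_n = 0.85 f'_c a b (d − a/2), solve the quadratic for a:
a = d − √(d² − 2M_n/(0.85 f'_c b)) = 555 − √(555² − 2 × 783×10⁶/(0.85 × 27.4 × 510)) = 135.26 mm.
A_s = 0.85 f'_c a b / f_y = 0.85 × 27.4 × 135.26 × 510 / 400 = 4016.5 mm².

A_s ≈ 4020 mm²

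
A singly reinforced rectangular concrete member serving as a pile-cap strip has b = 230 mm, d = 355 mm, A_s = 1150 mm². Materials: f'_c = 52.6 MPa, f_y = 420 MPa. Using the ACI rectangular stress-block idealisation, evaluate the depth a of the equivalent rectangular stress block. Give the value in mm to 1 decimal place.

T = A_s f_y = 1150 × 420 = 483000 N = 483 kN.
Setting C = 0.85 f'_c a b equal to T: a = 483000/(0.85 × 52.6 × 230) = 47.0 mm.

a ≈ 47.0 mm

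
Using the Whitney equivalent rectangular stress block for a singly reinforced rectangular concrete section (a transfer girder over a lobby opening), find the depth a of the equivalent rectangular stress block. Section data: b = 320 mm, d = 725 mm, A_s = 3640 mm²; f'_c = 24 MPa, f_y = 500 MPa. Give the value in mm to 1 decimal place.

T = A_s f_y = 3640 × 500 = 1820000 N = 1820 kN.
Setting C = 0.85 f'_c a b equal to T: a = 1820000/(0.85 × 24 × 320) = 278.8 mm.

a ≈ 278.8 mm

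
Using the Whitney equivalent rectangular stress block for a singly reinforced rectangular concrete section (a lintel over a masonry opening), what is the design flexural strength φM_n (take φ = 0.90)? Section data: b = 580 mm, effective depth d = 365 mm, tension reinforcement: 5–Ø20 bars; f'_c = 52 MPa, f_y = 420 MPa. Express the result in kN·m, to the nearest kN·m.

A_s = 5 × 314 = 1570 mm².
T = A_s f_y = 1570 × 420 = 659400 N = 659.4 kN.
From C = T: a = T/(0.85 f'_c b) = 659400/(0.85 × 52 × 580) = 25.72 mm.
M_n = T(d − a/2) = 659.4 kN × (365 − 12.86) mm = 232.20 kN·m.
φM_n = 0.90 × 232.20 = 208.98 kN·m.

φM_n ≈ 209 kN·m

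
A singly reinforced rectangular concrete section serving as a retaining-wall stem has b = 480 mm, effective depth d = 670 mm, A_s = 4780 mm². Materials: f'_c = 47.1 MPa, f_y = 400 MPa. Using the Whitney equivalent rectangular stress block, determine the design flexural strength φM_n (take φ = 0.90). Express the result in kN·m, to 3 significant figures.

φM_n ≈ 1070 kN·m

T = A_s f_y = 4780 × 400 = 1912000 N = 1912 kN.
From C = T: a = T/(0.85 f'_c b) = 1912000/(0.85 × 47.1 × 480) = 99.50 mm.
M_n = T(d − a/2) = 1912 kN × (670 − 49.75) mm = 1185.92 kN·m.
φM_n = 0.90 × 1185.92 = 1067.33 kN·m.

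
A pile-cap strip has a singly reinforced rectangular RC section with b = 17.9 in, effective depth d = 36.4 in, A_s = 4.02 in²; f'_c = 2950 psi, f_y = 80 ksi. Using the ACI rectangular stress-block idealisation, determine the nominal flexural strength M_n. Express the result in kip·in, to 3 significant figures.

T = A_s f_y = 4.02 × 80 = 321.6 kips.
a = T/(0.85 f'_c b) = 321.6/(0.85 × 2.95 × 17.9) = 7.165 in.
M_n = T(d − a/2) = 321.6 × (36.4 − 3.5825) = 10554.1 kip·in.

M_n ≈ 10600 kip·in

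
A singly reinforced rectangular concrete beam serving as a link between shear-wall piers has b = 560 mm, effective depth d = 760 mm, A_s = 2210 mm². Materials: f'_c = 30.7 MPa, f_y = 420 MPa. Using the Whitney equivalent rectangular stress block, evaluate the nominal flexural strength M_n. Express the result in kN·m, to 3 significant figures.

M_n ≈ 676 kN·m

T = A_s f_y = 2210 × 420 = 928200 N = 928.2 kN.
From C = T: a = T/(0.85 f'_c b) = 928200/(0.85 × 30.7 × 560) = 63.52 mm.
M_n = T(d − a/2) = 928.2 kN × (760 − 31.76) mm = 675.95 kN·m.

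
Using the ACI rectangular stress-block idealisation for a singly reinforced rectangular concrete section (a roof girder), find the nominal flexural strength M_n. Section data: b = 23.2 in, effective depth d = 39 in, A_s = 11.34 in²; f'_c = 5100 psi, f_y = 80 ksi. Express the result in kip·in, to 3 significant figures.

M_n ≈ 31300 kip·in

T = A_s f_y = 11.34 × 80 = 907.2 kips.
a = T/(0.85 f'_c b) = 907.2/(0.85 × 5.1 × 23.2) = 9.020 in.
M_n = T(d − a/2) = 907.2 × (39 − 4.51) = 31289.3 kip·in.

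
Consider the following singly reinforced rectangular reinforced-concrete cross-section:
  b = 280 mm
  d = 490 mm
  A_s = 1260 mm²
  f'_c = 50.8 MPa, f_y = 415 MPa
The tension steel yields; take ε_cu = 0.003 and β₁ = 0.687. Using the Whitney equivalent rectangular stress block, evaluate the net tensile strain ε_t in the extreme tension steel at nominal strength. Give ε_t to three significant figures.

ε_t ≈ 0.0204

a = A_s f_y/(0.85 f'_c b) = 43.25 mm.
β₁ = 0.687, so c = a/β₁ = 43.25/0.687 = 62.95 mm.
From the linear strain diagram with ε_cu = 0.003: ε_t = 0.003 (d − c)/c = 0.003 × (490 − 62.95)/62.95 = 0.0204.
Since ε_t ≥ 0.005, the section is tension-controlled.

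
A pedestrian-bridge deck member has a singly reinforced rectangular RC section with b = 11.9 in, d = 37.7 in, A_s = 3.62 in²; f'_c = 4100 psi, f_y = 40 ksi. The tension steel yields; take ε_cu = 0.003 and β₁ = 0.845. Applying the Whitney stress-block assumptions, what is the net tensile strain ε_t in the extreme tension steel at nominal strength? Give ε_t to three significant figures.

a = A_s f_y/(0.85 f'_c b) = 3.492 in.
β₁ = 0.845, so c = a/β₁ = 3.492/0.845 = 4.133 in.
From the linear strain diagram with ε_cu = 0.003: ε_t = 0.003 (d − c)/c = 0.003 × (37.7 − 4.133)/4.133 = 0.0244.
Since ε_t ≥ 0.005, the section is tension-controlled.

ε_t ≈ 0.0244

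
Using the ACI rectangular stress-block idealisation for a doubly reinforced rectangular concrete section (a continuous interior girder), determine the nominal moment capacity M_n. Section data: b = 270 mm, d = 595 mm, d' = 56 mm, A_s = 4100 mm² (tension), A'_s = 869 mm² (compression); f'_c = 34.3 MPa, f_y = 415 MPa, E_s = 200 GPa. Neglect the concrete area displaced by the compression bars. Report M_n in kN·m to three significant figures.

Assume both tension and compression steel yield.
Net tension couple steel: A_s − A'_s = 3231 mm².
a = (A_s − A'_s) f_y / (0.85 f'_c b) = 1340865/(0.85 × 34.3 × 270) = 170.34 mm.
c = a/β₁ = 170.34/0.805 = 211.60 mm; ε'_s = 0.003(c − d')/c = 0.0022 ≥ f_y/E_s = 0.0021, so compression steel does yield.
M_n = (A_s − A'_s) f_y (d − a/2) + A'_s f_y (d − d') = [1340865 × (595 − 85.17) + 360635 × (595 − 56)] × 10⁻⁶ = 683.61 + 194.38 = 877.99 kN·m.

M_n ≈ 878 kN·m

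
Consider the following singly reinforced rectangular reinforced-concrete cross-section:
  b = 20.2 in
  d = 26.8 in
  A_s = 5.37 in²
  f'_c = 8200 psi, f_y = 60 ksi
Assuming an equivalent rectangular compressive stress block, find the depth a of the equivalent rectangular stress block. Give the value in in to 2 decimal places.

a ≈ 2.29 in

T = A_s f_y = 5.37 × 60 = 322.2 kips.
a = T/(0.85 f'_c b) = 322.2/(0.85 × 8.2 × 20.2) = 2.29 in.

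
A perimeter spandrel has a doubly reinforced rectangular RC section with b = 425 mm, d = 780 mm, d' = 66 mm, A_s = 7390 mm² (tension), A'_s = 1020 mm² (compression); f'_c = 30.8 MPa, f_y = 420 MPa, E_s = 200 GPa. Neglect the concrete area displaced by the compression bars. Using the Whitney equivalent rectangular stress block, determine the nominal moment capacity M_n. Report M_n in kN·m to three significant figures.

Assume both tension and compression steel yield.
Net tension couple steel: A_s − A'_s = 6370 mm².
a = (A_s − A'_s) f_y / (0.85 f'_c b) = 2675400/(0.85 × 30.8 × 425) = 240.45 mm.
c = a/β₁ = 240.45/0.83 = 289.70 mm; ε'_s = 0.003(c − d')/c = 0.0023 ≥ f_y/E_s = 0.0021, so compression steel does yield.
M_n = (A_s − A'_s) f_y (d − a/2) + A'_s f_y (d − d') = [2675400 × (780 − 120.225) + 428400 × (780 − 66)] × 10⁻⁶ = 1765.16 + 305.88 = 2071.04 kN·m.

M_n ≈ 2070 kN·m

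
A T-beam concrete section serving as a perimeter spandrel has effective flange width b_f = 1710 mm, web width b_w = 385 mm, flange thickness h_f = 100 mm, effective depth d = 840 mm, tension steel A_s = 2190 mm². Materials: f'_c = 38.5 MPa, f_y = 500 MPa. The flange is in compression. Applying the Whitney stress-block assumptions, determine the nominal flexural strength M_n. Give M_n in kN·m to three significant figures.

M_n ≈ 909 kN·m

Tension: T = A_s f_y = 2190 × 500 = 1095000 N.
Try a within the flange: a = T/(0.85 f'_c b_f) = 1095000/(0.85 × 38.5 × 1710) = 19.57 mm.
Since a = 19.57 ≤ h_f = 100 mm, the stress block lies entirely in the flange; analyse as a rectangular beam of width b_f.
M_n = T(d − a/2) = 1095000 × (840 − 9.785) = 909.09 × 10⁶ N·mm.
M_n = 909.09 kN·m.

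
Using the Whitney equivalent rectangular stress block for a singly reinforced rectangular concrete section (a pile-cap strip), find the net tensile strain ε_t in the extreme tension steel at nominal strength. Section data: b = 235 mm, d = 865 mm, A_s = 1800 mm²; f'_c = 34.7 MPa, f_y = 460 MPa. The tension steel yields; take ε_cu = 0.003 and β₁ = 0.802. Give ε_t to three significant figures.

ε_t ≈ 0.0144

a = A_s f_y/(0.85 f'_c b) = 119.46 mm.
β₁ = 0.802, so c = a/β₁ = 119.46/0.802 = 148.95 mm.
From the linear strain diagram with ε_cu = 0.003: ε_t = 0.003 (d − c)/c = 0.003 × (865 − 148.95)/148.95 = 0.0144.
Since ε_t ≥ 0.005, the section is tension-controlled.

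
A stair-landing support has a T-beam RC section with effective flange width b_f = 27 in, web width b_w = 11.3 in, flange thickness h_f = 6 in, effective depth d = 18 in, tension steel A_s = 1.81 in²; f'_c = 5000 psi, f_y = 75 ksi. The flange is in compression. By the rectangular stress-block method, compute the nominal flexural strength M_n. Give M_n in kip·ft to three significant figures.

M_n ≈ 197 kip·ft

Tension: T = A_s f_y = 1.81 × 75 = 135.75 kips.
Try a within the flange: a = T/(0.85 f'_c b_f) = 135.75/(0.85 × 5 × 27) = 1.183 in.
Since a = 1.183 ≤ h_f = 6 in, the stress block lies entirely in the flange; analyse as a rectangular beam of width b_f.
M_n = T(d − a/2) = 135.75 × (18 − 0.5915) = 2363.2 kip·in.
M_n = 2363.2/12 = 196.93 kip·ft.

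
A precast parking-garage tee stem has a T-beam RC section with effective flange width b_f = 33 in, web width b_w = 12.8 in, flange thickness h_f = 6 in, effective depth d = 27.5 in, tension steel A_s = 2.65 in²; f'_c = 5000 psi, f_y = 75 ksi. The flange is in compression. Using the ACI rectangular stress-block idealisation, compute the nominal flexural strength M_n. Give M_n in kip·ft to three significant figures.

Tension: T = A_s f_y = 2.65 × 75 = 198.75 kips.
Try a within the flange: a = T/(0.85 f'_c b_f) = 198.75/(0.85 × 5 × 33) = 1.417 in.
Since a = 1.417 ≤ h_f = 6 in, the stress block lies entirely in the flange; analyse as a rectangular beam of width b_f.
M_n = T(d − a/2) = 198.75 × (27.5 − 0.7085) = 5324.8 kip·in.
M_n = 5324.8/12 = 443.73 kip·ft.

M_n ≈ 444 kip·ft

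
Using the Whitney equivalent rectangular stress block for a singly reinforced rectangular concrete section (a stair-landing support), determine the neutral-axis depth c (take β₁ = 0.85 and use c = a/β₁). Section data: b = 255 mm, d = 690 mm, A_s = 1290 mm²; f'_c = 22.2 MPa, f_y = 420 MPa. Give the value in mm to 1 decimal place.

T = A_s f_y = 1290 × 420 = 541800 N = 541.8 kN.
Setting C = 0.85 f'_c a b equal to T: a = 541800/(0.85 × 22.2 × 255) = 112.597 mm.
With β₁ = 0.85, c = a/β₁ = 112.597/0.85 = 132.5 mm.

c ≈ 132.5 mm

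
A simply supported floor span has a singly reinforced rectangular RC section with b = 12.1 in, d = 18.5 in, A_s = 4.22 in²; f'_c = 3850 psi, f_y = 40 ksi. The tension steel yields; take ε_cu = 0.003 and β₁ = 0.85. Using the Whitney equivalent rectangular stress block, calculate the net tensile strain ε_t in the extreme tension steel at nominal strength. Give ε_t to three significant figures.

ε_t ≈ 0.00807

a = A_s f_y/(0.85 f'_c b) = 4.263 in.
β₁ = 0.85, so c = a/β₁ = 4.263/0.85 = 5.015 in.
From the linear strain diagram with ε_cu = 0.003: ε_t = 0.003 (d − c)/c = 0.003 × (18.5 − 5.015)/5.015 = 0.00807.
Since ε_t ≥ 0.005, the section is tension-controlled.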